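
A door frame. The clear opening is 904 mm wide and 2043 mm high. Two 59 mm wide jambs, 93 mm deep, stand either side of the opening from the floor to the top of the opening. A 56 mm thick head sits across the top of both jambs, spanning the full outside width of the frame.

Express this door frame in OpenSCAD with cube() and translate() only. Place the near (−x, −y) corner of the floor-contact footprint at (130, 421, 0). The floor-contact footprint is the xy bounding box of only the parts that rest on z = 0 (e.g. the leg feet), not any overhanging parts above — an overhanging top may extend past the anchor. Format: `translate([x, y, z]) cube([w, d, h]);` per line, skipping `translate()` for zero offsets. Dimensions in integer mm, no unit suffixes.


translate([130, 421, 0]) cube([59, 93, 2043]);
translate([1093, 421, 0]) cube([59, 93, 2043]);
translate([130, 421, 2043]) cube([1022, 93, 56]);


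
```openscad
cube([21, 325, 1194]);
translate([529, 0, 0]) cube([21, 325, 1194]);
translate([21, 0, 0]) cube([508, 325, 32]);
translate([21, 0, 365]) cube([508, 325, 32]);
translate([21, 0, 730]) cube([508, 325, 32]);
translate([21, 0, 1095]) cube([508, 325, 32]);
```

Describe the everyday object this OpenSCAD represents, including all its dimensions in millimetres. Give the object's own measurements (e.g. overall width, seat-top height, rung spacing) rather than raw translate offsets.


An open bookshelf. Two side panels, each 21 mm thick, 325 mm deep and 1194 mm tall, stand 550 mm apart (outside-to-outside). Between them sit 4 shelves, each 32 mm thick and 325 mm deep, spanning the full gap between the sides. The bottom shelf rests on the floor (its underside at z = 0) and the clear gap between one shelf's top and the next shelf's underside is 333 mm.


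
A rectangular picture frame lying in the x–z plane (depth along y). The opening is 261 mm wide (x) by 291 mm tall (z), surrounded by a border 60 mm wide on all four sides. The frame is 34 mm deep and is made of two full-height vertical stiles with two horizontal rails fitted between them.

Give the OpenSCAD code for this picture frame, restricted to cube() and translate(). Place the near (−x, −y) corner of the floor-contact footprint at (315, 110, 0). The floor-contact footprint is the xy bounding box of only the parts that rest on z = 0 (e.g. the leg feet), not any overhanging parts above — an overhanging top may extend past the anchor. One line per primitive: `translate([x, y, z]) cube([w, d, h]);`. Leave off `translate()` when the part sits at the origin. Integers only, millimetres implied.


translate([315, 110, 0]) cube([60, 34, 411]);
translate([636, 110, 0]) cube([60, 34, 411]);
translate([375, 110, 0]) cube([261, 34, 60]);
translate([375, 110, 351]) cube([261, 34, 60]);


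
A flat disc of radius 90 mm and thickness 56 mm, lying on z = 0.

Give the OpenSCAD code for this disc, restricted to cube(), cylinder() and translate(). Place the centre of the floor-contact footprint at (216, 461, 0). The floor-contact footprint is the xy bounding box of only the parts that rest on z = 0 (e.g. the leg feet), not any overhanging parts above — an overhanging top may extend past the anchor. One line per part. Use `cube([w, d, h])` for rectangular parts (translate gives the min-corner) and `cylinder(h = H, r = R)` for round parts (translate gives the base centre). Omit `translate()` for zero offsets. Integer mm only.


translate([216, 461, 0]) cylinder(h = 56, r = 90);


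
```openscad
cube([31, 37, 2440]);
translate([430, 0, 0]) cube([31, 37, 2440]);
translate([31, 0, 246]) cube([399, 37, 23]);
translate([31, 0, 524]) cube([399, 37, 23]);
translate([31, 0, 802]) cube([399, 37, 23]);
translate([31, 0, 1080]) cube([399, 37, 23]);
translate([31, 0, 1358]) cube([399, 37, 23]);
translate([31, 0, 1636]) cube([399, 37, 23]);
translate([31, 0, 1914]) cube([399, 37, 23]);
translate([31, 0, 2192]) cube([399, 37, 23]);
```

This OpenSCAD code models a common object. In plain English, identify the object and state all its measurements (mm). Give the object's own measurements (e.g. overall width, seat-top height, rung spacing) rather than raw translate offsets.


A straight ladder. Two 31×37 mm vertical rails, 2440 mm tall, stand 461 mm apart (outside-to-outside) with their front faces coplanar on the −y side. 8 rungs, each 37 mm deep and 23 mm tall, span between the inner faces of the rails, front faces flush with the rails. The lowest rung's underside is at z = 246 mm and rungs are spaced 278 mm apart (underside to underside).


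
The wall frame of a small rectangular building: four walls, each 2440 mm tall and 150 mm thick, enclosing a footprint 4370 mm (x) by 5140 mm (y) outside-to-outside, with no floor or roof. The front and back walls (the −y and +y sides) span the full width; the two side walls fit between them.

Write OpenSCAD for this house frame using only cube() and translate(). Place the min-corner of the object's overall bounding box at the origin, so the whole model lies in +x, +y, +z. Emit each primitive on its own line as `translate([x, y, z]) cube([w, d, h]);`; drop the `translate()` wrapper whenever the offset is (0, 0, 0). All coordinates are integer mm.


cube([4370, 150, 2440]);
translate([0, 4990, 0]) cube([4370, 150, 2440]);
translate([0, 150, 0]) cube([150, 4840, 2440]);
translate([4220, 150, 0]) cube([150, 4840, 2440]);


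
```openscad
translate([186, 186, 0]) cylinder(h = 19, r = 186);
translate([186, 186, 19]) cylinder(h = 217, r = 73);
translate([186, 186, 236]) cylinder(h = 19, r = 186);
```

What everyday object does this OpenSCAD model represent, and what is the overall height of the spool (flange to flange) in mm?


A spool. The overall height is 255 mm.

Three coaxial cylinders, large–small–large — a spool. Two 19 mm flanges and a 217 mm core give 19 + 217 + 19 = 255 mm.


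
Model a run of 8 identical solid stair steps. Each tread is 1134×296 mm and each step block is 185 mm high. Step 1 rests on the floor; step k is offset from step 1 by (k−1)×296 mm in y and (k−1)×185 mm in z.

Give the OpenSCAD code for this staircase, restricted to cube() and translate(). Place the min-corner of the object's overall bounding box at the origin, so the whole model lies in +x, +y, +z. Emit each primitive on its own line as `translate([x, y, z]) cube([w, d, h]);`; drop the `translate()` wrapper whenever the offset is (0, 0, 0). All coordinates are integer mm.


cube([1134, 296, 185]);
translate([0, 296, 185]) cube([1134, 296, 185]);
translate([0, 592, 370]) cube([1134, 296, 185]);
translate([0, 888, 555]) cube([1134, 296, 185]);
translate([0, 1184, 740]) cube([1134, 296, 185]);
translate([0, 1480, 925]) cube([1134, 296, 185]);
translate([0, 1776, 1110]) cube([1134, 296, 185]);
translate([0, 2072, 1295]) cube([1134, 296, 185]);


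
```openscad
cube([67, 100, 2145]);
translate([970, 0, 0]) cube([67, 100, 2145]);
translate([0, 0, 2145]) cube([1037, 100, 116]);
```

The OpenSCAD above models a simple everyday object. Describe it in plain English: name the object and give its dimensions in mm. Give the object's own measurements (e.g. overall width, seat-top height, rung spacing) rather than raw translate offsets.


A door frame. The clear opening is 903 mm wide and 2145 mm high. Two 67 mm wide jambs, 100 mm deep, stand either side of the opening from the floor to the top of the opening. A 116 mm thick head sits across the top of both jambs, spanning the full outside width of the frame.


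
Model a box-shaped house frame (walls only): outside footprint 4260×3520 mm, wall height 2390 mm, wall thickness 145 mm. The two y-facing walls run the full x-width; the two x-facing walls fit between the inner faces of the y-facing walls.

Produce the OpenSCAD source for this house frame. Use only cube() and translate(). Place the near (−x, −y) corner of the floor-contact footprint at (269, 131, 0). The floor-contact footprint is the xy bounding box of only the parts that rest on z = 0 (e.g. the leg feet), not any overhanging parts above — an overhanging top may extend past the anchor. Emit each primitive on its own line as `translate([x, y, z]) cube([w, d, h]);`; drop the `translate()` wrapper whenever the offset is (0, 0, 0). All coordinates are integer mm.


translate([269, 131, 0]) cube([4260, 145, 2390]);
translate([269, 3506, 0]) cube([4260, 145, 2390]);
translate([269, 276, 0]) cube([145, 3230, 2390]);
translate([4384, 276, 0]) cube([145, 3230, 2390]);


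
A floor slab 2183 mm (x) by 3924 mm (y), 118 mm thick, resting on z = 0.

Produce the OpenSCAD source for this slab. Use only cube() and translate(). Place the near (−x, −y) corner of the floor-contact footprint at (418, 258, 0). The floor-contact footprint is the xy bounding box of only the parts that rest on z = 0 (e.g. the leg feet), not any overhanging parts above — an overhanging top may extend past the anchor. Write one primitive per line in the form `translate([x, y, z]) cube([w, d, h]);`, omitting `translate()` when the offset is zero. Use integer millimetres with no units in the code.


translate([418, 258, 0]) cube([2183, 3924, 118]);


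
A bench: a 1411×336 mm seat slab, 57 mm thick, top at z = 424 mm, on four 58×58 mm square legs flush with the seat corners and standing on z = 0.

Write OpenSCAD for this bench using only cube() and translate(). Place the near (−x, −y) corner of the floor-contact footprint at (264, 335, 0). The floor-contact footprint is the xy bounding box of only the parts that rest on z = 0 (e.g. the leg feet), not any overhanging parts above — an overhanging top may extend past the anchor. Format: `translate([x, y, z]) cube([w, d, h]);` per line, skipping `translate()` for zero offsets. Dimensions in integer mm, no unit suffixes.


translate([264, 335, 367]) cube([1411, 336, 57]);
translate([264, 335, 0]) cube([58, 58, 367]);
translate([264, 613, 0]) cube([58, 58, 367]);
translate([1617, 335, 0]) cube([58, 58, 367]);
translate([1617, 613, 0]) cube([58, 58, 367]);


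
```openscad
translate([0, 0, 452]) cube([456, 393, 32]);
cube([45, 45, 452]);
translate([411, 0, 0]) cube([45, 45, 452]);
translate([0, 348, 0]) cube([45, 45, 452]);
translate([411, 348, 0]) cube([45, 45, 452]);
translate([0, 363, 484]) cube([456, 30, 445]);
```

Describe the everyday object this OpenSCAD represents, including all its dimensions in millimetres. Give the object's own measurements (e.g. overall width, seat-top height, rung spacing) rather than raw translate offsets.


A chair. The seat is a 456×393×32 mm slab with its top at z = 484 mm, on four 45×45 mm corner legs (flush with the seat edges, standing on z = 0). A flat backrest 30 mm thick, 445 mm tall, spans the full seat width and rises from the seat top along its +y edge, rear face flush with the rear of the seat.


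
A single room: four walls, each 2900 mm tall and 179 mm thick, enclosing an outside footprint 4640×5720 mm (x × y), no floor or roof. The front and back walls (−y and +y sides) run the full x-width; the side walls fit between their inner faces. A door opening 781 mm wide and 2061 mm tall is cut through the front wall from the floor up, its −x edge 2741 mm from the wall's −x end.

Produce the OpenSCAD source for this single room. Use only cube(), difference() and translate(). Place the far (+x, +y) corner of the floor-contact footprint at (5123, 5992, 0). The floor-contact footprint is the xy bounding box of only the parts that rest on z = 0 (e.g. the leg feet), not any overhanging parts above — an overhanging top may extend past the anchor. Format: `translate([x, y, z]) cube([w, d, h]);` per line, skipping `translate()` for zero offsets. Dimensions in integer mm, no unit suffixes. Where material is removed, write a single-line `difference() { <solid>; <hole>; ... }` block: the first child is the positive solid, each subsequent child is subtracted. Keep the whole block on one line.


difference() { translate([483, 272, 0]) cube([4640, 179, 2900]); translate([3224, 272, 0]) cube([781, 179, 2061]); }
translate([483, 5813, 0]) cube([4640, 179, 2900]);
translate([483, 451, 0]) cube([179, 5362, 2900]);
translate([4944, 451, 0]) cube([179, 5362, 2900]);


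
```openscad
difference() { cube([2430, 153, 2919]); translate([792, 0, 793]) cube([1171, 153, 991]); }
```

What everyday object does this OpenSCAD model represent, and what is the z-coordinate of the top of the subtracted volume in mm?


A wall with a window opening. The window head height is 1784 mm.

A wall with a rectangular opening subtracted — a window. Sill at z = 793, opening 991 mm tall, so the head is at 793 + 991 = 1784 mm.


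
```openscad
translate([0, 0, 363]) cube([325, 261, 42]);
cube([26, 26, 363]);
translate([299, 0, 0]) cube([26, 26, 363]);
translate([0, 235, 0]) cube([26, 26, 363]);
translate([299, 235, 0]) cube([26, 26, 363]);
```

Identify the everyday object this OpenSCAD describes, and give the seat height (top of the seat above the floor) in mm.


A stool. The seat height is 405 mm.

A 325×261×42 slab at z = 363 on four corner posts — a stool. The seat top is 363 + 42 = 405 mm.


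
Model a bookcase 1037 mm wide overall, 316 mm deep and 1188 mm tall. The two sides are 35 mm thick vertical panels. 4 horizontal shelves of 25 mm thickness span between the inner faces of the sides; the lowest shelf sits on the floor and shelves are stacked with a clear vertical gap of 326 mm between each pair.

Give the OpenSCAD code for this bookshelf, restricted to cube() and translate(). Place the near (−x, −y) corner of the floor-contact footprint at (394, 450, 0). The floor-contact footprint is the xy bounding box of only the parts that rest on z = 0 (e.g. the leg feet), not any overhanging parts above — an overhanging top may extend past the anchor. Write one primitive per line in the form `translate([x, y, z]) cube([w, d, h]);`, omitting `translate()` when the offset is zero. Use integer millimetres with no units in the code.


translate([394, 450, 0]) cube([35, 316, 1188]);
translate([1396, 450, 0]) cube([35, 316, 1188]);
translate([429, 450, 0]) cube([967, 316, 25]);
translate([429, 450, 351]) cube([967, 316, 25]);
translate([429, 450, 702]) cube([967, 316, 25]);
translate([429, 450, 1053]) cube([967, 316, 25]);


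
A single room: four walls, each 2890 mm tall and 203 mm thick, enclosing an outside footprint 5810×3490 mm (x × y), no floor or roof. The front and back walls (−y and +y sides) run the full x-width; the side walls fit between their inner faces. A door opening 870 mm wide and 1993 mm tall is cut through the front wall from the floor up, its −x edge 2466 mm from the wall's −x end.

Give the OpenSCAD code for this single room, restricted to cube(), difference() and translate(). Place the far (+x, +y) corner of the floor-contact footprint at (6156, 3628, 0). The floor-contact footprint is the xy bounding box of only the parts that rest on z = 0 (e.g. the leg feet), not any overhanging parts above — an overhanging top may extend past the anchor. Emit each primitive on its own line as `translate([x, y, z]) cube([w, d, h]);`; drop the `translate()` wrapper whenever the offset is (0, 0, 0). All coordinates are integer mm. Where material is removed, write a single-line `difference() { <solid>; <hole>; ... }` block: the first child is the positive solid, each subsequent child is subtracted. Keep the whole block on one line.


difference() { translate([346, 138, 0]) cube([5810, 203, 2890]); translate([2812, 138, 0]) cube([870, 203, 1993]); }
translate([346, 3425, 0]) cube([5810, 203, 2890]);
translate([346, 341, 0]) cube([203, 3084, 2890]);
translate([5953, 341, 0]) cube([203, 3084, 2890]);


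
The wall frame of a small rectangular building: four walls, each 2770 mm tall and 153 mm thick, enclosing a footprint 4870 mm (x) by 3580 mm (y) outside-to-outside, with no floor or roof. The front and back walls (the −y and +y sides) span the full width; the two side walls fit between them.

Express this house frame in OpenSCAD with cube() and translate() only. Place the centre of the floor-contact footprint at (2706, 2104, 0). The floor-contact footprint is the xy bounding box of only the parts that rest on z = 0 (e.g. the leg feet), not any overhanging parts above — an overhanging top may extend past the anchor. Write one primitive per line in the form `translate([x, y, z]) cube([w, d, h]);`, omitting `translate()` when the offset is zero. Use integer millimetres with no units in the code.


translate([271, 314, 0]) cube([4870, 153, 2770]);
translate([271, 3741, 0]) cube([4870, 153, 2770]);
translate([271, 467, 0]) cube([153, 3274, 2770]);
translate([4988, 467, 0]) cube([153, 3274, 2770]);


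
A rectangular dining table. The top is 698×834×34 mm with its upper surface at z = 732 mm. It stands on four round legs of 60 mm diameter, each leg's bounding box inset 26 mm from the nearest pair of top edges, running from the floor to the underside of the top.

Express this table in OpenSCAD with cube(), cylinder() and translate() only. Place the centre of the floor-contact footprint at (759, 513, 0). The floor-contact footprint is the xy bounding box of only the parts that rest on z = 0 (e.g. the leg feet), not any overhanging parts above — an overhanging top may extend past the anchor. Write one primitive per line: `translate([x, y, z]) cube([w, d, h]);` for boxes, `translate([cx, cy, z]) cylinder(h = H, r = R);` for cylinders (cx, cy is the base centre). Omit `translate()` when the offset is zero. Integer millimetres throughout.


translate([410, 96, 698]) cube([698, 834, 34]);
translate([466, 152, 0]) cylinder(h = 698, r = 30);
translate([1052, 152, 0]) cylinder(h = 698, r = 30);
translate([466, 874, 0]) cylinder(h = 698, r = 30);
translate([1052, 874, 0]) cylinder(h = 698, r = 30);


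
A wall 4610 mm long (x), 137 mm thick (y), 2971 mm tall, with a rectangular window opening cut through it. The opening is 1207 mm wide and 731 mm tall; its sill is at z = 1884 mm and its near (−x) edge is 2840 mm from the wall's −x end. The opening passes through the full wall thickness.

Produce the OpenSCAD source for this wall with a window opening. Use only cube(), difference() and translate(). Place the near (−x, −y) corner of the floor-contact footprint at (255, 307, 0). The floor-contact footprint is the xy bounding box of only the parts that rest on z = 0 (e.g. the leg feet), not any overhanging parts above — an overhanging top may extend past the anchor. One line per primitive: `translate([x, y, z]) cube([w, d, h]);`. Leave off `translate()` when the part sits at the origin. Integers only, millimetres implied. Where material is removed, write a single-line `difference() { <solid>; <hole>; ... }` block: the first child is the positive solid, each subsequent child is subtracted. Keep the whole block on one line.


difference() { translate([255, 307, 0]) cube([4610, 137, 2971]); translate([3095, 307, 1884]) cube([1207, 137, 731]); }


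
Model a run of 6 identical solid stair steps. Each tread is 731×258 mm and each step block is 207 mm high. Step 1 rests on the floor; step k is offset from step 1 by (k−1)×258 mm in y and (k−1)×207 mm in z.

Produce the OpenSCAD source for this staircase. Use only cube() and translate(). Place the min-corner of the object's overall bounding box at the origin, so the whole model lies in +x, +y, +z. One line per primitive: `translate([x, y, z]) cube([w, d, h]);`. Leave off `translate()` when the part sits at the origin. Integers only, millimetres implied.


cube([731, 258, 207]);
translate([0, 258, 207]) cube([731, 258, 207]);
translate([0, 516, 414]) cube([731, 258, 207]);
translate([0, 774, 621]) cube([731, 258, 207]);
translate([0, 1032, 828]) cube([731, 258, 207]);
translate([0, 1290, 1035]) cube([731, 258, 207]);


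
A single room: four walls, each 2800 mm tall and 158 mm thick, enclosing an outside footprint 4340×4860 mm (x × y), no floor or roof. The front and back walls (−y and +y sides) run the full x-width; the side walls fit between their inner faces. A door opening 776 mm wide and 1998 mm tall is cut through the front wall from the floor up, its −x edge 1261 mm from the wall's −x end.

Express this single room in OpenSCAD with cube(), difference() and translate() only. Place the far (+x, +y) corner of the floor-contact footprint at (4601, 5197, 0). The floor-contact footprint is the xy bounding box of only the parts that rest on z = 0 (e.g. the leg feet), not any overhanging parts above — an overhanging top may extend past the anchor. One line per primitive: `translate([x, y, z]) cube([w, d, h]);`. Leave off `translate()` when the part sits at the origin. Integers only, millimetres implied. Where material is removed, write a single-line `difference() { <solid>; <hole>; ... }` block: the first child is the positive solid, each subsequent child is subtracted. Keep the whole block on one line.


difference() { translate([261, 337, 0]) cube([4340, 158, 2800]); translate([1522, 337, 0]) cube([776, 158, 1998]); }
translate([261, 5039, 0]) cube([4340, 158, 2800]);
translate([261, 495, 0]) cube([158, 4544, 2800]);
translate([4443, 495, 0]) cube([158, 4544, 2800]);


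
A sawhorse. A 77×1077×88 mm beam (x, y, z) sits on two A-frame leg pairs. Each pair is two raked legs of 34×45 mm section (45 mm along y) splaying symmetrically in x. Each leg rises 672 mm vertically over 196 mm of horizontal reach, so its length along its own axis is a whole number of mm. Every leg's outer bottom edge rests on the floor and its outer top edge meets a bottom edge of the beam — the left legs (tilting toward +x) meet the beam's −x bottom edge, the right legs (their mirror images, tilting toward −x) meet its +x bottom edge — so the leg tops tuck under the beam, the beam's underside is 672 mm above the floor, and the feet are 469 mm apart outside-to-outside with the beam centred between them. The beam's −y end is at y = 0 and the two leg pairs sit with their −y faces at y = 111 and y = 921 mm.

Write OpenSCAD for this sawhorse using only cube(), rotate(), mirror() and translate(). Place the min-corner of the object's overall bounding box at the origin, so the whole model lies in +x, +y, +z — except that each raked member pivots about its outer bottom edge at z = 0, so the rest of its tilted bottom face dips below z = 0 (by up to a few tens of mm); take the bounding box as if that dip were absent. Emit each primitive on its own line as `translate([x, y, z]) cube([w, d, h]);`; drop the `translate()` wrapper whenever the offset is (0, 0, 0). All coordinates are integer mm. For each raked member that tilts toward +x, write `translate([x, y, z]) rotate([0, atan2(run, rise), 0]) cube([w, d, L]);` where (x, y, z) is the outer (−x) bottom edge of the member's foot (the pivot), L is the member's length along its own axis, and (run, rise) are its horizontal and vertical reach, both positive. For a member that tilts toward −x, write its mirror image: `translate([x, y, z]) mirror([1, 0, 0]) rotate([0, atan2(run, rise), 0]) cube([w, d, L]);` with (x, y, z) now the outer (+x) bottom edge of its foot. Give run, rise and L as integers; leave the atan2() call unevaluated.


translate([196, 0, 672]) cube([77, 1077, 88]);
translate([0, 111, 0]) rotate([0, atan2(196, 672), 0]) cube([34, 45, 700]);
translate([469, 111, 0]) mirror([1, 0, 0]) rotate([0, atan2(196, 672), 0]) cube([34, 45, 700]);
translate([0, 921, 0]) rotate([0, atan2(196, 672), 0]) cube([34, 45, 700]);
translate([469, 921, 0]) mirror([1, 0, 0]) rotate([0, atan2(196, 672), 0]) cube([34, 45, 700]);


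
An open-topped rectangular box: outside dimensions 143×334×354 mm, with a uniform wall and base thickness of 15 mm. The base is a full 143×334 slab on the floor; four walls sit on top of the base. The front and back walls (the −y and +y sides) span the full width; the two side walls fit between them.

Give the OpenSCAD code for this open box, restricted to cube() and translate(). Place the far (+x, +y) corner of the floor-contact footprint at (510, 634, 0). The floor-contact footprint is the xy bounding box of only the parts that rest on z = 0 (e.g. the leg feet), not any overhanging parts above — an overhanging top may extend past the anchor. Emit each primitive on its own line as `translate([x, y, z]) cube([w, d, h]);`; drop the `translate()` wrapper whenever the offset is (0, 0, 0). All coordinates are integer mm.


translate([367, 300, 0]) cube([143, 334, 15]);
translate([367, 300, 15]) cube([143, 15, 339]);
translate([367, 619, 15]) cube([143, 15, 339]);
translate([367, 315, 15]) cube([15, 304, 339]);
translate([495, 315, 15]) cube([15, 304, 339]);


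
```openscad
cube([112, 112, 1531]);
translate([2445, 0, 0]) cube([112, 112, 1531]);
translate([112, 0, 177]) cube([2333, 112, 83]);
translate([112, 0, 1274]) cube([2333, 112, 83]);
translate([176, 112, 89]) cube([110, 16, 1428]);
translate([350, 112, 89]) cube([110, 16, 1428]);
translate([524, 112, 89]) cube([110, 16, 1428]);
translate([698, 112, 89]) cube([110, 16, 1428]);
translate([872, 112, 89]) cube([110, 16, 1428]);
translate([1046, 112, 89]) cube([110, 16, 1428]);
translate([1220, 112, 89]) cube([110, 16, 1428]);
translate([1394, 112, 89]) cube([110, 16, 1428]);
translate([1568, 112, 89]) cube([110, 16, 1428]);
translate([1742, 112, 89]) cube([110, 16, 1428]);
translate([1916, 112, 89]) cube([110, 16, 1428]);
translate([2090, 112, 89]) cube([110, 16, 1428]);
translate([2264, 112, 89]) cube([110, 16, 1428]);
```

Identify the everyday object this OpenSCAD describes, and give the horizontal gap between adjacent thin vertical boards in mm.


A fence section. The picket gap is 64 mm.

Two posts, two rails, 13 pickets — a fence section. Span 2333 mm holds 13 pickets of 110 mm with 14 equal gaps: ⌊(2333 − 13·110) / 14⌋ = 64 mm.


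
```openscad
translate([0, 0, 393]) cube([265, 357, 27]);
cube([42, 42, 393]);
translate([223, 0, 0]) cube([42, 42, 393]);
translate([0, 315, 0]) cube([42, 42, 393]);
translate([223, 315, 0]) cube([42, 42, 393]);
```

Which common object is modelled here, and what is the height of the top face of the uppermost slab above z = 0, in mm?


A stool. The seat height is 420 mm.

A 265×357×27 slab at z = 393 on four corner posts — a stool. The seat top is 393 + 27 = 420 mm.


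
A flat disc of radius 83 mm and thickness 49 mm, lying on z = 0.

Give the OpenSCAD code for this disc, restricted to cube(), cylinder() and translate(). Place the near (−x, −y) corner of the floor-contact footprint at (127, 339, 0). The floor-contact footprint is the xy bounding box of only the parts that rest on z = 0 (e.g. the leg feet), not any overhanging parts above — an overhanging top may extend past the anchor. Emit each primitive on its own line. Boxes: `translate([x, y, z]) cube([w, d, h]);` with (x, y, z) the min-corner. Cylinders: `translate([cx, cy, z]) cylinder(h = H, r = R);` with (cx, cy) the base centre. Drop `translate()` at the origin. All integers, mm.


translate([210, 422, 0]) cylinder(h = 49, r = 83);


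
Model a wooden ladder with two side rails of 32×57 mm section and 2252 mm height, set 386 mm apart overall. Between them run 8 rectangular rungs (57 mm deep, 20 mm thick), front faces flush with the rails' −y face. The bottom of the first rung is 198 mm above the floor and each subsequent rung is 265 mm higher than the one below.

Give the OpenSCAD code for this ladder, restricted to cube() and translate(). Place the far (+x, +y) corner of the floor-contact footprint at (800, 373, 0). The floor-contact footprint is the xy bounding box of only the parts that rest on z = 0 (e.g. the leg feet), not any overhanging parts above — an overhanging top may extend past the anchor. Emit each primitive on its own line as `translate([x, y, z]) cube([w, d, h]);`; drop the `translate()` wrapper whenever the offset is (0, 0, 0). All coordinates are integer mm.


// rung span = 386 - 2*32 = 322
// rung[k] z = 198 + k*265
translate([414, 316, 0]) cube([32, 57, 2252]);
translate([768, 316, 0]) cube([32, 57, 2252]);
translate([446, 316, 198]) cube([322, 57, 20]);
translate([446, 316, 463]) cube([322, 57, 20]);
translate([446, 316, 728]) cube([322, 57, 20]);
translate([446, 316, 993]) cube([322, 57, 20]);
translate([446, 316, 1258]) cube([322, 57, 20]);
translate([446, 316, 1523]) cube([322, 57, 20]);
translate([446, 316, 1788]) cube([322, 57, 20]);
translate([446, 316, 2053]) cube([322, 57, 20]);


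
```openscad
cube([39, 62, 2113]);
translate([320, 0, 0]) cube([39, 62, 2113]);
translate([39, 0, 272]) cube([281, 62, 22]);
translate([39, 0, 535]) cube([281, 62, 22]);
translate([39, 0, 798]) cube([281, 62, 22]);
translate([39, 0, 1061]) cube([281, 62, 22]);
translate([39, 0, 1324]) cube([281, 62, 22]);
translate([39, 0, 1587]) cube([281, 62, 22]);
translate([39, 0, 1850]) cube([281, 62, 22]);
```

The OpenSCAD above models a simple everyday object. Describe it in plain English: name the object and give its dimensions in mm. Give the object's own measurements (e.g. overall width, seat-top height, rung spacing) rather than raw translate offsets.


A straight ladder. Two 39×62 mm vertical rails, 2113 mm tall, stand 359 mm apart (outside-to-outside) with their front faces coplanar on the −y side. 7 rungs, each 62 mm deep and 22 mm tall, span between the inner faces of the rails, front faces flush with the rails. The lowest rung's underside is at z = 272 mm and rungs are spaced 263 mm apart (underside to underside).


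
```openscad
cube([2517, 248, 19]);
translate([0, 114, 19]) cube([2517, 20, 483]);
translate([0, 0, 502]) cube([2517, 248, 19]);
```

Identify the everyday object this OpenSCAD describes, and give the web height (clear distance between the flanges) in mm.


An I-beam. The web height is 483 mm.

Two wide flanges with a thin centred web — an I-beam. Overall 521 mm minus two 19 mm flanges gives a web of 521 − 2·19 = 483 mm.


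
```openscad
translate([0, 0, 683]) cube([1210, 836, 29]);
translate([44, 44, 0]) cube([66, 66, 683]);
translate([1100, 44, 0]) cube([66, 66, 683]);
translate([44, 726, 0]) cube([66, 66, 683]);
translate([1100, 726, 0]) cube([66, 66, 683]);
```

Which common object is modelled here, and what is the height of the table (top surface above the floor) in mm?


A table. The table height is 712 mm.

A 1210×836×29 slab sits at z = 683 on four 66 mm square posts — a table. The top surface is at 683 + 29 = 712 mm.


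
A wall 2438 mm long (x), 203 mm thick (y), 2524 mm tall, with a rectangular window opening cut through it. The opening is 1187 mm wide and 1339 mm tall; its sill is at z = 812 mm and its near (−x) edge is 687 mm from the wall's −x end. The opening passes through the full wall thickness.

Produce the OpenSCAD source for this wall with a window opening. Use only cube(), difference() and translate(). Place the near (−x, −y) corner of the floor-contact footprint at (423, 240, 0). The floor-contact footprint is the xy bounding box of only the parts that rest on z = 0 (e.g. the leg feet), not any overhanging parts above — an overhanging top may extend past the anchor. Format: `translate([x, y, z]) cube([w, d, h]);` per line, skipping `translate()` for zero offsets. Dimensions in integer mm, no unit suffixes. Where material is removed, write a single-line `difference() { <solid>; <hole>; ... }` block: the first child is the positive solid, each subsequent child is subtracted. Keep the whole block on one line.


difference() { translate([423, 240, 0]) cube([2438, 203, 2524]); translate([1110, 240, 812]) cube([1187, 203, 1339]); }


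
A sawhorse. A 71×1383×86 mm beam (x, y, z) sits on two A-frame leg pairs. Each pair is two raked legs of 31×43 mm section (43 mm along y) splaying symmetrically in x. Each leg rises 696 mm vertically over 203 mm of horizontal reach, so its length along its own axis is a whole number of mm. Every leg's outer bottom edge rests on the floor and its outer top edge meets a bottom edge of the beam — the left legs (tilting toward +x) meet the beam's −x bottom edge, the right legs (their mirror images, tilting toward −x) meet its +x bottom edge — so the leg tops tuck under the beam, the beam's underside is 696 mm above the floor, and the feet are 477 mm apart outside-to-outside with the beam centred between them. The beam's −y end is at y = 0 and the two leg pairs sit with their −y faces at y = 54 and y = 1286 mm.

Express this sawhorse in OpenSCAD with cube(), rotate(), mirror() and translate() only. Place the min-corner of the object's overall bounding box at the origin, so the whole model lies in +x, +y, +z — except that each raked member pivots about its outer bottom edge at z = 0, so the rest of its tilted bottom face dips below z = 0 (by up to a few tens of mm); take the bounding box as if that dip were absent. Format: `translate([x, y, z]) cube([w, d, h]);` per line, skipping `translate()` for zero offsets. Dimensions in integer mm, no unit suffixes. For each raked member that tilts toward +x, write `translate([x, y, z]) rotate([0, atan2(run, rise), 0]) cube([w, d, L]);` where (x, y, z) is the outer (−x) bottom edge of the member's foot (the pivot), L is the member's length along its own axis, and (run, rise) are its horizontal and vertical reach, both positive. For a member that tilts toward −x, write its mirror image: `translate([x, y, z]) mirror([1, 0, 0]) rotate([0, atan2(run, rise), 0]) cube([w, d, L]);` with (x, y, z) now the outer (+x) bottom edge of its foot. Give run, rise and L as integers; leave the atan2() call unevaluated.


translate([203, 0, 696]) cube([71, 1383, 86]);
translate([0, 54, 0]) rotate([0, atan2(203, 696), 0]) cube([31, 43, 725]);
translate([477, 54, 0]) mirror([1, 0, 0]) rotate([0, atan2(203, 696), 0]) cube([31, 43, 725]);
translate([0, 1286, 0]) rotate([0, atan2(203, 696), 0]) cube([31, 43, 725]);
translate([477, 1286, 0]) mirror([1, 0, 0]) rotate([0, atan2(203, 696), 0]) cube([31, 43, 725]);


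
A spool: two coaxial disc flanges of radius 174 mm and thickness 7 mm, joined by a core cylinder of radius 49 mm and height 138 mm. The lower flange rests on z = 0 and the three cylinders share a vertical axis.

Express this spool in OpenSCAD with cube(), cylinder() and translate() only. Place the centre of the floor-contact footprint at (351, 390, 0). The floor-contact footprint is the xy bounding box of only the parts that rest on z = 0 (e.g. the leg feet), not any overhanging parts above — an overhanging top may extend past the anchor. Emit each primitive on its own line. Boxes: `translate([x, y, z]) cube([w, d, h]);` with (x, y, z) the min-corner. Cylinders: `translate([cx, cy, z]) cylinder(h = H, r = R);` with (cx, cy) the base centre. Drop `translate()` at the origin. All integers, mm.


translate([351, 390, 0]) cylinder(h = 7, r = 174);
translate([351, 390, 7]) cylinder(h = 138, r = 49);
translate([351, 390, 145]) cylinder(h = 7, r = 174);


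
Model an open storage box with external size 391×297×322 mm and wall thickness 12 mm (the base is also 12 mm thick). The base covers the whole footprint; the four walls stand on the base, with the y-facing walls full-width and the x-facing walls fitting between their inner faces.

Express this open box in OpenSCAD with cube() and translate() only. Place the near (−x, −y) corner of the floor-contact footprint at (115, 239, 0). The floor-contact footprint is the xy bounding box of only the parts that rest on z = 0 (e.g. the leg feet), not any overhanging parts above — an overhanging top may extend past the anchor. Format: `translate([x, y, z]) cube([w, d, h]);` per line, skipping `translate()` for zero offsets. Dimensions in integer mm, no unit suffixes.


translate([115, 239, 0]) cube([391, 297, 12]);
translate([115, 239, 12]) cube([391, 12, 310]);
translate([115, 524, 12]) cube([391, 12, 310]);
translate([115, 251, 12]) cube([12, 273, 310]);
translate([494, 251, 12]) cube([12, 273, 310]);


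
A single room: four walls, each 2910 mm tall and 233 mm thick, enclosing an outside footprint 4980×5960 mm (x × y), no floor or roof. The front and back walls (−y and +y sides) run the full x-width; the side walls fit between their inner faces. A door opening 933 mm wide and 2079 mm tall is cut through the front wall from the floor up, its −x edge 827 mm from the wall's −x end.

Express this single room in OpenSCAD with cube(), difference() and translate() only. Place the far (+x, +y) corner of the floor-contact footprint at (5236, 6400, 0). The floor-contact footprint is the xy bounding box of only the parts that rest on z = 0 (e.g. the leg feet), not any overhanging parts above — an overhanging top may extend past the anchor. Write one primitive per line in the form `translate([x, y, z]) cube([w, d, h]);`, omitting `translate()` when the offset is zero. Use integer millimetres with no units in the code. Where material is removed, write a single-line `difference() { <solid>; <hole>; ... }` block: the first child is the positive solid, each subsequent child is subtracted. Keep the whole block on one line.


difference() { translate([256, 440, 0]) cube([4980, 233, 2910]); translate([1083, 440, 0]) cube([933, 233, 2079]); }
translate([256, 6167, 0]) cube([4980, 233, 2910]);
translate([256, 673, 0]) cube([233, 5494, 2910]);
translate([5003, 673, 0]) cube([233, 5494, 2910]);


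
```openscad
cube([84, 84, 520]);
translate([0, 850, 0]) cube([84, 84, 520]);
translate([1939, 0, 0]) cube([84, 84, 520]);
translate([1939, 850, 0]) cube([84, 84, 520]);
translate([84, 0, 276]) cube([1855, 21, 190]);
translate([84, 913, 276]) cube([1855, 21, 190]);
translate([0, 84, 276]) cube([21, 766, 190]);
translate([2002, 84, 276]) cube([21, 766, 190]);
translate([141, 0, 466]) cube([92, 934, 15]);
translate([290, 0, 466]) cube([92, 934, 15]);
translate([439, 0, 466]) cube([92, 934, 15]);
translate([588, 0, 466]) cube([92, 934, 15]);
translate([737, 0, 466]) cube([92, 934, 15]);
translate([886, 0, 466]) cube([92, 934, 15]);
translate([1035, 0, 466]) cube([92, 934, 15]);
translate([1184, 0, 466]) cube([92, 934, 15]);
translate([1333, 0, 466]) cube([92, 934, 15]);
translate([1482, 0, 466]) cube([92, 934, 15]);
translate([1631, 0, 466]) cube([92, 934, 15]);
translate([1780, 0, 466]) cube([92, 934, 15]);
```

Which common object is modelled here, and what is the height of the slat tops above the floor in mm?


A bed frame. The slat-top height is 481 mm.

Four posts, four rails, and a row of slats — a bed frame. Slats sit on the rails at z = 276 + 190 = 466; with slat thickness 15, the top is 481 mm.


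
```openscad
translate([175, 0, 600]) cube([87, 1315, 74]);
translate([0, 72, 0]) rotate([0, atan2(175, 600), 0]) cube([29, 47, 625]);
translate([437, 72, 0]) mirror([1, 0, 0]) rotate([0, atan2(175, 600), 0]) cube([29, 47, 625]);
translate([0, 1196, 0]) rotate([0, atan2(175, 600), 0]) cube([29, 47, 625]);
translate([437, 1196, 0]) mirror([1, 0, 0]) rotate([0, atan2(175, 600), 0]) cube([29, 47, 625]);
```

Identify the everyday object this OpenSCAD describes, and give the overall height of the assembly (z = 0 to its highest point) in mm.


A sawhorse. The overall height is 674 mm.

A beam across two mirrored pairs of raked legs — a sawhorse. The beam's underside is at z = 600 (matching the legs' vertical rise in atan2(175, 600)) and the beam is 74 mm tall, so its top is at 600 + 74 = 674 mm. The raked legs top out at the beam's underside, so that is the highest point.


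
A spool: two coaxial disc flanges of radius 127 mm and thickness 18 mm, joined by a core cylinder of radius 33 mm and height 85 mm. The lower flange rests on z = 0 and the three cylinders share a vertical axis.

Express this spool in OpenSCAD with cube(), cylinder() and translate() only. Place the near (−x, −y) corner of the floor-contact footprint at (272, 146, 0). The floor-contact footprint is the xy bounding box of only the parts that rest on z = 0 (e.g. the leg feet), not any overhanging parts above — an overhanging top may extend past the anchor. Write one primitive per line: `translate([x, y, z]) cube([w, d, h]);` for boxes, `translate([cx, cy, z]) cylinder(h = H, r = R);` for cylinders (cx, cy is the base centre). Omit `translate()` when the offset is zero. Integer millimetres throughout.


translate([399, 273, 0]) cylinder(h = 18, r = 127);
translate([399, 273, 18]) cylinder(h = 85, r = 33);
translate([399, 273, 103]) cylinder(h = 18, r = 127);
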